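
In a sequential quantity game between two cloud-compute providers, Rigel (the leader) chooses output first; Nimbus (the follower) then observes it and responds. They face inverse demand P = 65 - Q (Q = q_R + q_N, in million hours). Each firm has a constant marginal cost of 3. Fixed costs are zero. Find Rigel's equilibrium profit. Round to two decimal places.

480.50

The follower Nimbus best-responds to any q_R: π_N = (65 - Q)q_N - 3q_N.
∂π_N/∂q_N = 62 - q_R - 2q_N = 0 gives the reaction function q_N = (62 - q_R)/2.
The leader anticipates this reaction. Substituting into P = 65 - Q gives P = 34 - (1/2)q_R, so π_R = (34 - (1/2)q_R)q_R - 3q_R.
Maximising: ∂π_R/∂q_R = 31 - q_R = 0, giving q_R = 31.
Then q_N = (62 - 31)/2 = 31/2.
Price P = 65 - 93/2 = 37/2.
Rigel's profit: (37/2 - 3)·31 = 961/2.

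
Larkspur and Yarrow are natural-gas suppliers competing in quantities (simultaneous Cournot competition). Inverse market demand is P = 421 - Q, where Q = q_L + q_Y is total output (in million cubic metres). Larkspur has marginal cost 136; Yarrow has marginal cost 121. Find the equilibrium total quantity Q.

Larkspur's profit: π_L = (421 - Q)q_L - (136q_L). Setting ∂π_L/∂q_L = 0: 285 - 2q_L - (q_Y) = 0.
Yarrow's profit: π_Y = (421 - Q)q_Y - (121q_Y). Setting ∂π_Y/∂q_Y = 0: 300 - 2q_Y - (q_L) = 0.
Best responses: q_L = (285 - q_Y)/2, q_Y = (300 - q_L)/2.
Substituting one into the other gives q_L = 90 and q_Y = 105.
Total output Q = 90 + 105 = 195.

195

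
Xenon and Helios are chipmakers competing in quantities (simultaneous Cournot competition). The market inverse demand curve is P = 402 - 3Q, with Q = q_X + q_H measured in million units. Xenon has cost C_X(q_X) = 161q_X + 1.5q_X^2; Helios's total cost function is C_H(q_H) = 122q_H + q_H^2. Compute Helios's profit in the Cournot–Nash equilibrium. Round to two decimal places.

3254.43

Xenon's profit: π_X = (402 - 3Q)q_X - (161q_X + (3/2)q_X²). Setting ∂π_X/∂q_X = 0: 241 - 9q_X - 3(q_H) = 0.
Helios's first-order condition: 280 - 8q_H - 3(q_X) = 0.
Best responses: q_X = (241 - 3q_H)/9, q_H = (280 - 3q_X)/8.
Solving the pair: q_X = 1088/63, q_H = 599/21.
Price P = 402 - 3·45.7937 = 264.6190.
Helios's profit: 264.6190·(599/21) - 122·(599/21) - (599/21)² = 3254.4308.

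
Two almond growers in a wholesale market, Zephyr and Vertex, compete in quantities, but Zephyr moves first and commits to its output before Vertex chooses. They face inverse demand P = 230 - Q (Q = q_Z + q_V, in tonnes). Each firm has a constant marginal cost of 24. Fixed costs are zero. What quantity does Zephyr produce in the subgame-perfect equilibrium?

Solve by backward induction. Given q_Z, the follower Vertex maximises π_V = (230 - q_Z - q_V)q_V - 24q_V.
Setting the follower's marginal profit to zero, 206 - q_Z - 2q_V = 0, i.e. q_V = (206 - q_Z)/2.
The leader anticipates this reaction. Substituting into P = 230 - Q gives P = 127 - (1/2)q_Z, so π_Z = (127 - (1/2)q_Z)q_Z - 24q_Z.
Leader FOC: 103 - q_Z = 0, so q_Z = 103.
Then q_V = (206 - 103)/2 = 103/2.

103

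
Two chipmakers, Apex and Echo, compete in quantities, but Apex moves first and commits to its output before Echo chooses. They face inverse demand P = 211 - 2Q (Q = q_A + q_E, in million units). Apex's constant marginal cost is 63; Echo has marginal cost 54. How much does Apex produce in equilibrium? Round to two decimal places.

34.75

The follower Echo best-responds to any q_A: π_E = (211 - 2Q)q_E - 54q_E.
∂π_E/∂q_E = 157 - 2q_A - 4q_E = 0 gives the reaction function q_E = (157 - 2q_A)/4.
The leader anticipates this reaction. Substituting into P = 211 - 2Q gives P = 265/2 - q_A, so π_A = (265/2 - q_A)q_A - 63q_A.
Leader FOC: 139/2 - 2q_A = 0, so q_A = 139/4.
Then q_E = (157 - 2·(139/4))/4 = 175/8.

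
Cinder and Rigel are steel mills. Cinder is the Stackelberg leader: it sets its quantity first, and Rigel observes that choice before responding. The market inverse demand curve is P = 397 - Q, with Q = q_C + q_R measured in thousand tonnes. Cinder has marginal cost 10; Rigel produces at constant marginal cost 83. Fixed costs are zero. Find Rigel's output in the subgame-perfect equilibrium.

The follower Rigel best-responds to any q_C: π_R = (397 - Q)q_R - 83q_R.
Follower FOC: 314 - q_C - 2q_R = 0, so q_R(q_C) = (314 - q_C)/2.
The leader anticipates this reaction. Substituting into P = 397 - Q gives P = 240 - (1/2)q_C, so π_C = (240 - (1/2)q_C)q_C - 10q_C.
The leader's first-order condition 230 - q_C = 0 yields q_C = 230.
Then q_R = (314 - 230)/2 = 42.

42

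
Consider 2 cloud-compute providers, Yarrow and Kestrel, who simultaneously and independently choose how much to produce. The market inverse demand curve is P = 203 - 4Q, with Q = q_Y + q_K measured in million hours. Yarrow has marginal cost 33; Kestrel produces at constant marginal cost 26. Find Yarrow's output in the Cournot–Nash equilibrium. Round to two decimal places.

Yarrow's profit: π_Y = (203 - 4Q)q_Y - (33q_Y). Setting ∂π_Y/∂q_Y = 0: 170 - 8q_Y - 4(q_K) = 0.
Kestrel's first-order condition: 177 - 8q_K - 4(q_Y) = 0.
So q_Y = (170 - 4q_K)/8 and q_K = (177 - 4q_Y)/8.
Solving the pair: q_Y = 163/12, q_K = 46/3.

13.58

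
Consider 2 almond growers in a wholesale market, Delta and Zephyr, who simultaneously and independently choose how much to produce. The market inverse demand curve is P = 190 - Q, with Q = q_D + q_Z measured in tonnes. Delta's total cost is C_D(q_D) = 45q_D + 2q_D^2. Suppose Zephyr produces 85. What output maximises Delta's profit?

10

With the rival's output fixed at 85, Delta's profit is π_D = (190 - 85 - q_D)q_D - (45q_D + 2q_D²) = (105 - q_D)q_D - (45q_D + 2q_D²).
∂π_D/∂q_D = 60 - 6q_D = 0, so q_D = 10.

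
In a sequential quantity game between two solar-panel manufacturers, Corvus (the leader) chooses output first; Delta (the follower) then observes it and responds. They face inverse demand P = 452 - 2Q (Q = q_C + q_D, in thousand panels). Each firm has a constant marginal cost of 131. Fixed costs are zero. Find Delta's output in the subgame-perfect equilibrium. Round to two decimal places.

40.13

The follower Delta best-responds to any q_C: π_D = (452 - 2Q)q_D - 131q_D.
∂π_D/∂q_D = 321 - 2q_C - 4q_D = 0 gives the reaction function q_D = (321 - 2q_C)/4.
The leader anticipates this reaction. Substituting into P = 452 - 2Q gives P = 583/2 - q_C, so π_C = (583/2 - q_C)q_C - 131q_C.
The leader's first-order condition 321/2 - 2q_C = 0 yields q_C = 321/4.
Then q_D = (321 - 2·(321/4))/4 = 321/8.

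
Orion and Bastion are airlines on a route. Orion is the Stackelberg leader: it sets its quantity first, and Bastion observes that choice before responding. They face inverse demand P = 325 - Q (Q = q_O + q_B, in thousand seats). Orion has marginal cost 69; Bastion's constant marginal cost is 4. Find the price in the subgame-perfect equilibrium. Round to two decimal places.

Solve by backward induction. Given q_O, the follower Bastion maximises π_B = (325 - q_O - q_B)q_B - 4q_B.
∂π_B/∂q_B = 321 - q_O - 2q_B = 0 gives the reaction function q_B = (321 - q_O)/2.
Orion substitutes q_B(q_O) into its own profit: π_O = q_O(325 - q_O - (321 - q_O)/2) - 69q_O = (329/2 - (1/2)q_O)q_O - 69q_O.
Maximising: ∂π_O/∂q_O = 191/2 - q_O = 0, giving q_O = 191/2.
Then q_B = (321 - 191/2)/2 = 451/4.
Total output Q = 833/4, so price P = 325 - 833/4 = 467/4.

116.75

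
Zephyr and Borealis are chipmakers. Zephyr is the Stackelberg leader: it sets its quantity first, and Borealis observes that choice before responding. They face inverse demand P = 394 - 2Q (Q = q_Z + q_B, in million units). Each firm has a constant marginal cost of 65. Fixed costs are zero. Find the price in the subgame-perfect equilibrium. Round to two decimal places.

Solve by backward induction. Given q_Z, the follower Borealis maximises π_B = (394 - 2q_Z - 2q_B)q_B - 65q_B.
Follower FOC: 329 - 2q_Z - 4q_B = 0, so q_B(q_Z) = (329 - 2q_Z)/4.
Zephyr substitutes q_B(q_Z) into its own profit: π_Z = q_Z(394 - 2q_Z - (329 - 2q_Z)/2) - 65q_Z = (459/2 - q_Z)q_Z - 65q_Z.
Leader FOC: 329/2 - 2q_Z = 0, so q_Z = 329/4.
Then q_B = (329 - 2·(329/4))/4 = 329/8.
Total output Q = 987/8, so price P = 394 - 2·(987/8) = 589/4.

147.25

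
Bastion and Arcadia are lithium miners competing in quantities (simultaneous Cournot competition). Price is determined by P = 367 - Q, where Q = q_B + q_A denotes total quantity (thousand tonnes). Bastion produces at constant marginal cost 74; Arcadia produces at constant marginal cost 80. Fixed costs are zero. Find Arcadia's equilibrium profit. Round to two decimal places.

Bastion's profit: π_B = (367 - Q)q_B - (74q_B). Setting ∂π_B/∂q_B = 0: 293 - 2q_B - (q_A) = 0.
Arcadia's first-order condition: 287 - 2q_A - (q_B) = 0.
So q_B = (293 - q_A)/2 and q_A = (287 - q_B)/2.
Substituting one into the other gives q_B = 299/3 and q_A = 281/3.
Price P = 367 - 580/3 = 521/3.
Arcadia's profit: (521/3 - 80)·(281/3) = 8773.4444.

8773.44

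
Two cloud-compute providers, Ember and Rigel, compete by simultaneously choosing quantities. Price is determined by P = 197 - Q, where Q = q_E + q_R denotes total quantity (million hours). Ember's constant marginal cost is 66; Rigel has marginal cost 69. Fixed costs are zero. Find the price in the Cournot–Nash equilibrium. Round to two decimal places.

Ember's profit: π_E = (197 - Q)q_E - (66q_E). Setting ∂π_E/∂q_E = 0: 131 - 2q_E - (q_R) = 0.
Rigel's first-order condition: 128 - 2q_R - (q_E) = 0.
Best responses: q_E = (131 - q_R)/2, q_R = (128 - q_E)/2.
Solving the pair: q_E = 134/3, q_R = 125/3.
Total output Q = 259/3, so price P = 197 - 259/3 = 332/3.

110.67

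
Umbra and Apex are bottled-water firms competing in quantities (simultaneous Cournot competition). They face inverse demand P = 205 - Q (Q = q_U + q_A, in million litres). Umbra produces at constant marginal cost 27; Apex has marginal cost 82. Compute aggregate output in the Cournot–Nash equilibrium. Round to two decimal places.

Umbra's profit: π_U = (205 - Q)q_U - (27q_U). Setting ∂π_U/∂q_U = 0: 178 - 2q_U - (q_A) = 0.
Apex's profit: π_A = (205 - Q)q_A - (82q_A). Setting ∂π_A/∂q_A = 0: 123 - 2q_A - (q_U) = 0.
Best responses: q_U = (178 - q_A)/2, q_A = (123 - q_U)/2.
Substituting one into the other gives q_U = 233/3 and q_A = 68/3.
Total output Q = 233/3 + 68/3 = 301/3.

100.33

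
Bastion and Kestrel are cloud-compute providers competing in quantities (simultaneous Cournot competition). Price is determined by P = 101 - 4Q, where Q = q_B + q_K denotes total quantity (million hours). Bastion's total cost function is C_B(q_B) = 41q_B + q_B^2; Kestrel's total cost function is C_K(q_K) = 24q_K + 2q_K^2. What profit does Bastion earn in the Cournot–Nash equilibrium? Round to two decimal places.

78.47

Bastion's profit: π_B = (101 - 4Q)q_B - (41q_B + q_B²). Setting ∂π_B/∂q_B = 0: 60 - 10q_B - 4(q_K) = 0.
Kestrel's first-order condition: 77 - 12q_K - 4(q_B) = 0.
So q_B = (60 - 4q_K)/10 and q_K = (77 - 4q_B)/12.
Solving the pair: q_B = 103/26, q_K = 265/52.
Price P = 101 - 4·(471/52) = 842/13.
Bastion's profit: (842/13)·(103/26) - 41·(103/26) - (103/26)² = 78.4689.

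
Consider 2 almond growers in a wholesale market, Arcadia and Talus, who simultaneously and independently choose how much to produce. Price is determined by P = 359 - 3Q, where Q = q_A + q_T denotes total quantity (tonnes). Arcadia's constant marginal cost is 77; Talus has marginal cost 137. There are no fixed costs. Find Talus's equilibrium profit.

Arcadia's profit: π_A = (359 - 3Q)q_A - (77q_A). Setting ∂π_A/∂q_A = 0: 282 - 6q_A - 3(q_T) = 0.
Talus's first-order condition: 222 - 6q_T - 3(q_A) = 0.
Best responses: q_A = (282 - 3q_T)/6, q_T = (222 - 3q_A)/6.
Solving the pair: q_A = 38, q_T = 18.
Price P = 359 - 3·56 = 191.
Talus's profit: (191 - 137)·18 = 972.

972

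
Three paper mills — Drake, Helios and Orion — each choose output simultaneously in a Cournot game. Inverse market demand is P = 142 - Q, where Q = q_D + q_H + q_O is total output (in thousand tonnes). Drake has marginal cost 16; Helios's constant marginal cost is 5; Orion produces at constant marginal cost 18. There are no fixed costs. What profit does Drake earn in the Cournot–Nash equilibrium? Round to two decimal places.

Drake's profit: π_D = (142 - Q)q_D - (16q_D). Setting ∂π_D/∂q_D = 0: 126 - 2q_D - (q_H + q_O) = 0.
Helios's profit: π_H = (142 - Q)q_H - (5q_H). Setting ∂π_H/∂q_H = 0: 137 - 2q_H - (q_D + q_O) = 0.
Orion's profit: π_O = (142 - Q)q_O - (18q_O). Setting ∂π_O/∂q_O = 0: 124 - 2q_O - (q_D + q_H) = 0.
Adding the 3 conditions: 387 − 2Q − 2Q = 0, i.e. Q = 387/4.
Back-substituting: q_D = (126 − 387/4) = 117/4, q_H = (137 − 387/4) = 161/4, q_O = (124 − 387/4) = 109/4.
Price P = 142 - 387/4 = 181/4.
Drake's profit: (181/4 - 16)·(117/4) = 855.5625.

855.56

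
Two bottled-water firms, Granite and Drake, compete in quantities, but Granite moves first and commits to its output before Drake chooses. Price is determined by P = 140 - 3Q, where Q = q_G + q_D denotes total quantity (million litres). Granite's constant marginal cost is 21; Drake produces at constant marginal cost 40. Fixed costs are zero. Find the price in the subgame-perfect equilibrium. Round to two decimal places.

55.50

The follower Drake best-responds to any q_G: π_D = (140 - 3Q)q_D - 40q_D.
Setting the follower's marginal profit to zero, 100 - 3q_G - 6q_D = 0, i.e. q_D = (100 - 3q_G)/6.
The leader anticipates this reaction. Substituting into P = 140 - 3Q gives P = 90 - (3/2)q_G, so π_G = (90 - (3/2)q_G)q_G - 21q_G.
Maximising: ∂π_G/∂q_G = 69 - 3q_G = 0, giving q_G = 23.
Then q_D = (100 - 3·23)/6 = 31/6.
Total output Q = 169/6, so price P = 140 - 3·(169/6) = 111/2.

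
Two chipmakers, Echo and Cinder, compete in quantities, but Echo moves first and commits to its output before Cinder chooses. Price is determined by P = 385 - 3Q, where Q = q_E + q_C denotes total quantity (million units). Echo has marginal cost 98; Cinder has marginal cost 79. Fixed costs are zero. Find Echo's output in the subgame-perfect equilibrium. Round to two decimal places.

The follower Cinder best-responds to any q_E: π_C = (385 - 3Q)q_C - 79q_C.
Setting the follower's marginal profit to zero, 306 - 3q_E - 6q_C = 0, i.e. q_C = (306 - 3q_E)/6.
The leader anticipates this reaction. Substituting into P = 385 - 3Q gives P = 232 - (3/2)q_E, so π_E = (232 - (3/2)q_E)q_E - 98q_E.
Maximising: ∂π_E/∂q_E = 134 - 3q_E = 0, giving q_E = 134/3.
Then q_C = (306 - 3·(134/3))/6 = 86/3.

44.67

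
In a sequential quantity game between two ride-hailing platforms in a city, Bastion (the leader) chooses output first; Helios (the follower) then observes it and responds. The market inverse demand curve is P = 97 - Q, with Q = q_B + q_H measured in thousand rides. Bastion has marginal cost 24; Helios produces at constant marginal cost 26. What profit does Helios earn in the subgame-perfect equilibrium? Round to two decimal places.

280.56

The follower Helios best-responds to any q_B: π_H = (97 - Q)q_H - 26q_H.
∂π_H/∂q_H = 71 - q_B - 2q_H = 0 gives the reaction function q_H = (71 - q_B)/2.
The leader anticipates this reaction. Substituting into P = 97 - Q gives P = 123/2 - (1/2)q_B, so π_B = (123/2 - (1/2)q_B)q_B - 24q_B.
The leader's first-order condition 75/2 - q_B = 0 yields q_B = 75/2.
Then q_H = (71 - 75/2)/2 = 67/4.
Price P = 97 - 217/4 = 171/4.
Helios's profit: (171/4 - 26)·(67/4) = 280.5625.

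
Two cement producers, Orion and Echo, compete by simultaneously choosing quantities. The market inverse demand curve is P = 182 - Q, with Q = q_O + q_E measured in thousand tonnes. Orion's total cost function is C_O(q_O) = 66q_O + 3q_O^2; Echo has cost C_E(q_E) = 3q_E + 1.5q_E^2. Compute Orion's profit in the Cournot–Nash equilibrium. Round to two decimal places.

Orion's profit: π_O = (182 - Q)q_O - (66q_O + 3q_O²). Setting ∂π_O/∂q_O = 0: 116 - 8q_O - (q_E) = 0.
Echo's first-order condition: 179 - 5q_E - (q_O) = 0.
Rearranging gives the reaction functions q_O = (116 - q_E)/8 and q_E = (179 - q_O)/5.
Substituting one into the other gives q_O = 401/39 and q_E = 1316/39.
Price P = 182 - 1717/39 = 137.9744.
Orion's profit: 137.9744·(401/39) - 66·(401/39) - 3(401/39)² = 422.8823.

422.88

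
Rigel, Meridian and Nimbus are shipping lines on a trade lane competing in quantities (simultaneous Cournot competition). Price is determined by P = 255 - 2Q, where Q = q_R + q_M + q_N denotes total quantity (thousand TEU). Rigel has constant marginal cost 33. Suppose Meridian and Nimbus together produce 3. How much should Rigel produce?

54

With rivals' combined output fixed at 3, Rigel's profit is π_R = (255 - 2·3 - 2q_R)q_R - (33q_R) = (249 - 2q_R)q_R - (33q_R).
∂π_R/∂q_R = 216 - 4q_R = 0, so q_R = 54.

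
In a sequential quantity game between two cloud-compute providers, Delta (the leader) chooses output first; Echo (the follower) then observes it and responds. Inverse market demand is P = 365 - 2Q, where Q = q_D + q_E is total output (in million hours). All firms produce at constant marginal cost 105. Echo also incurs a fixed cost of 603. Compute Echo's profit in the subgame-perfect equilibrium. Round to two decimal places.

Solve by backward induction. Given q_D, the follower Echo maximises π_E = (365 - 2q_D - 2q_E)q_E - 105q_E.
Follower FOC: 260 - 2q_D - 4q_E = 0, so q_E(q_D) = (260 - 2q_D)/4.
The leader anticipates this reaction. Substituting into P = 365 - 2Q gives P = 235 - q_D, so π_D = (235 - q_D)q_D - 105q_D.
The leader's first-order condition 130 - 2q_D = 0 yields q_D = 65.
Then q_E = (260 - 2·65)/4 = 65/2.
Price P = 365 - 2·(195/2) = 170.
Echo's profit: (170 - 105)·(65/2) - 603 = 1509.5000.

1509.50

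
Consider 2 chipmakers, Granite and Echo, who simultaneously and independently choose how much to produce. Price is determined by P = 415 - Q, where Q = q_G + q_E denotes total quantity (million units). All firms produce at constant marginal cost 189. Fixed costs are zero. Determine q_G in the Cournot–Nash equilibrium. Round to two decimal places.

A representative firm's profit is π_i = q_i(415 - Q) - 189q_i.
Setting ∂π_i/∂q_i = 0 with rivals' quantities fixed: 226 - 2q_i - q_j = 0.
With identical firms every q_j equals q_i, so q_j = q_i and 226 = 3q_i, giving q_i = 226/3.

75.33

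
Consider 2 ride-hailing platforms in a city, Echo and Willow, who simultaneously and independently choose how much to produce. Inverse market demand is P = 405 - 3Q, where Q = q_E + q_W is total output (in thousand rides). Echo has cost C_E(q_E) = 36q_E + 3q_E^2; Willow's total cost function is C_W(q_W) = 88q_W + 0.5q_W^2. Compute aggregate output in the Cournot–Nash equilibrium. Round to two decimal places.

Echo's profit: π_E = (405 - 3Q)q_E - (36q_E + 3q_E²). Setting ∂π_E/∂q_E = 0: 369 - 12q_E - 3(q_W) = 0.
Willow's profit: π_W = (405 - 3Q)q_W - (88q_W + (1/2)q_W²). Setting ∂π_W/∂q_W = 0: 317 - 7q_W - 3(q_E) = 0.
So q_E = (369 - 3q_W)/12 and q_W = (317 - 3q_E)/7.
Solving the pair: q_E = 544/25, q_W = 899/25.
Total output Q = 544/25 + 899/25 = 1443/25.

57.72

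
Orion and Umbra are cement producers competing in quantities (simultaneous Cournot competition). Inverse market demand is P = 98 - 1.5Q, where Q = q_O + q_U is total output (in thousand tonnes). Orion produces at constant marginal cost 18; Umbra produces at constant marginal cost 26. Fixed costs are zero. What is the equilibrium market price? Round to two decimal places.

47.33

Orion's profit: π_O = (98 - 1.5Q)q_O - (18q_O). Setting ∂π_O/∂q_O = 0: 80 - 3q_O - (3/2)(q_U) = 0.
Umbra's profit: π_U = (98 - 1.5Q)q_U - (26q_U). Setting ∂π_U/∂q_U = 0: 72 - 3q_U - (3/2)(q_O) = 0.
Best responses: q_O = (80 - (3/2)q_U)/3, q_U = (72 - (3/2)q_O)/3.
Solving the pair: q_O = 176/9, q_U = 128/9.
Total output Q = 304/9, so price P = 98 - (3/2)·(304/9) = 142/3.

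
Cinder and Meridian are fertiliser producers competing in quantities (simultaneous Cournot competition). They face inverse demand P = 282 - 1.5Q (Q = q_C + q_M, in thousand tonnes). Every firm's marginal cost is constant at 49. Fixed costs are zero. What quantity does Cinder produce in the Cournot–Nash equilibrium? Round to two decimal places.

51.78

A representative firm's profit is π_i = q_i(282 - 1.5Q) - 49q_i.
First-order condition (treating rivals' output as given): 233 - 3q_i - (3/2)q_j = 0.
With identical firms every q_j equals q_i, so q_j = q_i and 233 = (9/2)q_i, giving q_i = 466/9.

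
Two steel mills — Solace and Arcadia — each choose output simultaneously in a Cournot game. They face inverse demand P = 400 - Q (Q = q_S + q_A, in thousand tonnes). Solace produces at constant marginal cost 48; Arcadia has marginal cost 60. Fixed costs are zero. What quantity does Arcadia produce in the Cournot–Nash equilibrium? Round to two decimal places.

109.33

Solace's profit: π_S = (400 - Q)q_S - (48q_S). Setting ∂π_S/∂q_S = 0: 352 - 2q_S - (q_A) = 0.
Arcadia's profit: π_A = (400 - Q)q_A - (60q_A). Setting ∂π_A/∂q_A = 0: 340 - 2q_A - (q_S) = 0.
So q_S = (352 - q_A)/2 and q_A = (340 - q_S)/2.
Substituting one into the other gives q_S = 364/3 and q_A = 328/3.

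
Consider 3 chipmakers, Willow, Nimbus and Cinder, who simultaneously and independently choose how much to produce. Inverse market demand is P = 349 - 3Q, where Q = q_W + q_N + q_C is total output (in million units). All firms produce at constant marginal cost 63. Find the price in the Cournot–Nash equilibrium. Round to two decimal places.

A representative firm's profit is π_i = q_i(349 - 3Q) - 63q_i.
First-order condition (treating rivals' output as given): 286 - 6q_i - 3·Σ_{j≠i} q_j = 0.
With identical firms every q_j equals q_i, so Σ_{j≠i} q_j = 2q_i and 286 = 12q_i, giving q_i = 143/6.
Total output Q = 143/2, so price P = 349 - 3·(143/2) = 269/2.

134.50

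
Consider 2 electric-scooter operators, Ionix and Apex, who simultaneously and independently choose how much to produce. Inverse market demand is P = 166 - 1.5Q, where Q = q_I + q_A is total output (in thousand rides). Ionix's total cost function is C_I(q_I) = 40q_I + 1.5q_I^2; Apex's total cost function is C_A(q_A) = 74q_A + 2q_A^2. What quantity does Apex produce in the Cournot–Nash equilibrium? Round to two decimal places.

Ionix's profit: π_I = (166 - 1.5Q)q_I - (40q_I + (3/2)q_I²). Setting ∂π_I/∂q_I = 0: 126 - 6q_I - (3/2)(q_A) = 0.
Apex's first-order condition: 92 - 7q_A - (3/2)(q_I) = 0.
Rearranging gives the reaction functions q_I = (126 - (3/2)q_A)/6 and q_A = (92 - (3/2)q_I)/7.
Solving the pair: q_I = 992/53, q_A = 484/53.

9.13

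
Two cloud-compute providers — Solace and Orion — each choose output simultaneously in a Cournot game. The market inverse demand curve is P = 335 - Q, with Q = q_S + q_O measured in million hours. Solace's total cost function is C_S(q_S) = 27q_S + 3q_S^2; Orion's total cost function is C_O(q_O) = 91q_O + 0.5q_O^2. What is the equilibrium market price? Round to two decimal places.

233.96

Solace's profit: π_S = (335 - Q)q_S - (27q_S + 3q_S²). Setting ∂π_S/∂q_S = 0: 308 - 8q_S - (q_O) = 0.
Orion's first-order condition: 244 - 3q_O - (q_S) = 0.
So q_S = (308 - q_O)/8 and q_O = (244 - q_S)/3.
Substituting one into the other gives q_S = 680/23 and q_O = 1644/23.
Total output Q = 101.0435, so price P = 335 - 101.0435 = 233.9565.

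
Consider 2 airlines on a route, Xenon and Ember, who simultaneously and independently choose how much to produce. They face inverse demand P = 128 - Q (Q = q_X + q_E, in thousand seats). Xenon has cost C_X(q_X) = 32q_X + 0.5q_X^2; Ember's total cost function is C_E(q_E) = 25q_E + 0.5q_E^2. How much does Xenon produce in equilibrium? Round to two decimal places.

Xenon's profit: π_X = (128 - Q)q_X - (32q_X + (1/2)q_X²). Setting ∂π_X/∂q_X = 0: 96 - 3q_X - (q_E) = 0.
Ember's profit: π_E = (128 - Q)q_E - (25q_E + (1/2)q_E²). Setting ∂π_E/∂q_E = 0: 103 - 3q_E - (q_X) = 0.
So q_X = (96 - q_E)/3 and q_E = (103 - q_X)/3.
Solving the pair: q_X = 185/8, q_E = 213/8.

23.13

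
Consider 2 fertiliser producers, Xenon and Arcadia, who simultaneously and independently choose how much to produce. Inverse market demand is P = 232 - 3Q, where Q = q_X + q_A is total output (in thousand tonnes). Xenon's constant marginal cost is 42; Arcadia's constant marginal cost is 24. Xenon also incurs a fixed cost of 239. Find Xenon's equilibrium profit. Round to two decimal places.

Xenon's profit: π_X = (232 - 3Q)q_X - (42q_X). Setting ∂π_X/∂q_X = 0: 190 - 6q_X - 3(q_A) = 0.
Arcadia's first-order condition: 208 - 6q_A - 3(q_X) = 0.
Best responses: q_X = (190 - 3q_A)/6, q_A = (208 - 3q_X)/6.
Substituting one into the other gives q_X = 172/9 and q_A = 226/9.
Price P = 232 - 3·(398/9) = 298/3.
Xenon's profit: (298/3 - 42)·(172/9) - 239 = 856.7037.

856.70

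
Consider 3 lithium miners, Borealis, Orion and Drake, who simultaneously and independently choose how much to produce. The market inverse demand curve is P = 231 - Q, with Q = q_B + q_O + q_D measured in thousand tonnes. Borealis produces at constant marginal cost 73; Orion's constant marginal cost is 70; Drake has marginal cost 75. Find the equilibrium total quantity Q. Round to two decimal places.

Borealis's profit: π_B = (231 - Q)q_B - (73q_B). Setting ∂π_B/∂q_B = 0: 158 - 2q_B - (q_O + q_D) = 0.
Orion's first-order condition: 161 - 2q_O - (q_B + q_D) = 0.
Drake's first-order condition: 156 - 2q_D - (q_B + q_O) = 0.
Adding the 3 conditions: 475 − 2Q − 2Q = 0, i.e. Q = 475/4.
Back-substituting: q_B = (158 − 475/4) = 157/4, q_O = (161 − 475/4) = 169/4, q_D = (156 − 475/4) = 149/4.
Total output Q = 157/4 + 169/4 + 149/4 = 475/4.

118.75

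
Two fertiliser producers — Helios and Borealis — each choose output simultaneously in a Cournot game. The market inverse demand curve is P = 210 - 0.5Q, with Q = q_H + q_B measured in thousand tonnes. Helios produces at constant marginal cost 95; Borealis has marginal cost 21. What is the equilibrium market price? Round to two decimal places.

108.67

Helios's profit: π_H = (210 - 0.5Q)q_H - (95q_H). Setting ∂π_H/∂q_H = 0: 115 - q_H - (1/2)(q_B) = 0.
Borealis's profit: π_B = (210 - 0.5Q)q_B - (21q_B). Setting ∂π_B/∂q_B = 0: 189 - q_B - (1/2)(q_H) = 0.
Rearranging gives the reaction functions q_H = (115 - (1/2)q_B) and q_B = (189 - (1/2)q_H).
Substituting one into the other gives q_H = 82/3 and q_B = 526/3.
Total output Q = 608/3, so price P = 210 - (1/2)·(608/3) = 326/3.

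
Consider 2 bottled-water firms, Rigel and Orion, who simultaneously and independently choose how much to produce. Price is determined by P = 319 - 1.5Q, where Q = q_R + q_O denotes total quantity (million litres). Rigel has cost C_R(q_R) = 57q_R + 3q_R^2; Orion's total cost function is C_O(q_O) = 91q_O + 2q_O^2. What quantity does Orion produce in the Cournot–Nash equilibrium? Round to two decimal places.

27.31

Rigel's profit: π_R = (319 - 1.5Q)q_R - (57q_R + 3q_R²). Setting ∂π_R/∂q_R = 0: 262 - 9q_R - (3/2)(q_O) = 0.
Orion's first-order condition: 228 - 7q_O - (3/2)(q_R) = 0.
So q_R = (262 - (3/2)q_O)/9 and q_O = (228 - (3/2)q_R)/7.
Substituting one into the other gives q_R = 24.5597 and q_O = 27.3086.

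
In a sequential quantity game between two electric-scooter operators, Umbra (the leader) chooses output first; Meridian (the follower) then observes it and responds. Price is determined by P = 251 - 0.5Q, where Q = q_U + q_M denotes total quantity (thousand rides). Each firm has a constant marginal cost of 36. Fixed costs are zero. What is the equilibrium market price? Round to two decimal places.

89.75

Solve by backward induction. Given q_U, the follower Meridian maximises π_M = (251 - (1/2)q_U - (1/2)q_M)q_M - 36q_M.
Follower FOC: 215 - (1/2)q_U - q_M = 0, so q_M(q_U) = (215 - (1/2)q_U).
The leader anticipates this reaction. Substituting into P = 251 - 0.5Q gives P = 287/2 - (1/4)q_U, so π_U = (287/2 - (1/4)q_U)q_U - 36q_U.
The leader's first-order condition 215/2 - (1/2)q_U = 0 yields q_U = 215.
Then q_M = (215 - (1/2)·215) = 215/2.
Total output Q = 645/2, so price P = 251 - (1/2)·(645/2) = 359/4.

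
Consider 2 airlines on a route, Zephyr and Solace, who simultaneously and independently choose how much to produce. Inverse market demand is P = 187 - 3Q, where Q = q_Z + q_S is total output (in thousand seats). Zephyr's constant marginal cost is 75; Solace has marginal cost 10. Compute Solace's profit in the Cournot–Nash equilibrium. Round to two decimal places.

Zephyr's profit: π_Z = (187 - 3Q)q_Z - (75q_Z). Setting ∂π_Z/∂q_Z = 0: 112 - 6q_Z - 3(q_S) = 0.
Solace's profit: π_S = (187 - 3Q)q_S - (10q_S). Setting ∂π_S/∂q_S = 0: 177 - 6q_S - 3(q_Z) = 0.
Rearranging gives the reaction functions q_Z = (112 - 3q_S)/6 and q_S = (177 - 3q_Z)/6.
Solving the pair: q_Z = 47/9, q_S = 242/9.
Price P = 187 - 3·(289/9) = 272/3.
Solace's profit: (272/3 - 10)·(242/9) = 2169.0370.

2169.04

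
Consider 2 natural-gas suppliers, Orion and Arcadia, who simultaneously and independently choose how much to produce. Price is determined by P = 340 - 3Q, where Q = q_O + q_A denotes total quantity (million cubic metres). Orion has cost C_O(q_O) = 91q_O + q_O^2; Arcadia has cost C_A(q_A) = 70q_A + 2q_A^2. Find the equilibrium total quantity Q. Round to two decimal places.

43.56

Orion's profit: π_O = (340 - 3Q)q_O - (91q_O + q_O²). Setting ∂π_O/∂q_O = 0: 249 - 8q_O - 3(q_A) = 0.
Arcadia's first-order condition: 270 - 10q_A - 3(q_O) = 0.
So q_O = (249 - 3q_A)/8 and q_A = (270 - 3q_O)/10.
Substituting one into the other gives q_O = 1680/71 and q_A = 1413/71.
Total output Q = 1680/71 + 1413/71 = 43.5634.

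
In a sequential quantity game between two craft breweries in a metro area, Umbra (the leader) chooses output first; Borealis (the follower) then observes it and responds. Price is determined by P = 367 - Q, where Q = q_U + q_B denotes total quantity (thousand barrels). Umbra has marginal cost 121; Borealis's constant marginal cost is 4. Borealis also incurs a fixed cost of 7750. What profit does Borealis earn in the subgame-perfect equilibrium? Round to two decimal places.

14525.56

The follower Borealis best-responds to any q_U: π_B = (367 - Q)q_B - 4q_B.
Follower FOC: 363 - q_U - 2q_B = 0, so q_B(q_U) = (363 - q_U)/2.
Umbra substitutes q_B(q_U) into its own profit: π_U = q_U(367 - q_U - (363 - q_U)/2) - 121q_U = (371/2 - (1/2)q_U)q_U - 121q_U.
Leader FOC: 129/2 - q_U = 0, so q_U = 129/2.
Then q_B = (363 - 129/2)/2 = 597/4.
Price P = 367 - 855/4 = 613/4.
Borealis's profit: (613/4 - 4)·(597/4) - 7750 = 14525.5625.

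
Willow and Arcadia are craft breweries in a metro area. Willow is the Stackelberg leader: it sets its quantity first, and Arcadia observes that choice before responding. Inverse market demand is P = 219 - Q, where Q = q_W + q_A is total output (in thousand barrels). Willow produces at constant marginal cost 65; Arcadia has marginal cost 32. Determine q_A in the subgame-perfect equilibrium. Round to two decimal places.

63.25

Solve by backward induction. Given q_W, the follower Arcadia maximises π_A = (219 - q_W - q_A)q_A - 32q_A.
∂π_A/∂q_A = 187 - q_W - 2q_A = 0 gives the reaction function q_A = (187 - q_W)/2.
The leader anticipates this reaction. Substituting into P = 219 - Q gives P = 251/2 - (1/2)q_W, so π_W = (251/2 - (1/2)q_W)q_W - 65q_W.
The leader's first-order condition 121/2 - q_W = 0 yields q_W = 121/2.
Then q_A = (187 - 121/2)/2 = 253/4.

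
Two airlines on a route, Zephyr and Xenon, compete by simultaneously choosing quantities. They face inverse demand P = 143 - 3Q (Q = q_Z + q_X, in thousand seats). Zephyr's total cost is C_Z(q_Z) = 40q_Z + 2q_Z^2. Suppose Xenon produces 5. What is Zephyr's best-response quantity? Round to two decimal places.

With the rival's output fixed at 5, Zephyr's profit is π_Z = (143 - 3·5 - 3q_Z)q_Z - (40q_Z + 2q_Z²) = (128 - 3q_Z)q_Z - (40q_Z + 2q_Z²).
∂π_Z/∂q_Z = 88 - 10q_Z = 0, so q_Z = 44/5.

8.80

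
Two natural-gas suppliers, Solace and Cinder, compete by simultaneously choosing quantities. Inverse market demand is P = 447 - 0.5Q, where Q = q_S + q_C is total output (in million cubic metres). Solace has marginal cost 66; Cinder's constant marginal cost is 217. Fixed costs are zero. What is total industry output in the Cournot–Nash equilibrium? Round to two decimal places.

Solace's profit: π_S = (447 - 0.5Q)q_S - (66q_S). Setting ∂π_S/∂q_S = 0: 381 - q_S - (1/2)(q_C) = 0.
Cinder's profit: π_C = (447 - 0.5Q)q_C - (217q_C). Setting ∂π_C/∂q_C = 0: 230 - q_C - (1/2)(q_S) = 0.
Rearranging gives the reaction functions q_S = (381 - (1/2)q_C) and q_C = (230 - (1/2)q_S).
Substituting one into the other gives q_S = 1064/3 and q_C = 158/3.
Total output Q = 1064/3 + 158/3 = 1222/3.

407.33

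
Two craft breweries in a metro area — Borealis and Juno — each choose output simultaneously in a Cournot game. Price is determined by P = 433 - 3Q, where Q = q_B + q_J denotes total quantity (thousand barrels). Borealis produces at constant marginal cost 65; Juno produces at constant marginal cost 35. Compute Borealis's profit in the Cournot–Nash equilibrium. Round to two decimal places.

Borealis's profit: π_B = (433 - 3Q)q_B - (65q_B). Setting ∂π_B/∂q_B = 0: 368 - 6q_B - 3(q_J) = 0.
Juno's profit: π_J = (433 - 3Q)q_J - (35q_J). Setting ∂π_J/∂q_J = 0: 398 - 6q_J - 3(q_B) = 0.
Best responses: q_B = (368 - 3q_J)/6, q_J = (398 - 3q_B)/6.
Solving the pair: q_B = 338/9, q_J = 428/9.
Price P = 433 - 3·(766/9) = 533/3.
Borealis's profit: (533/3 - 65)·(338/9) = 4231.2593.

4231.26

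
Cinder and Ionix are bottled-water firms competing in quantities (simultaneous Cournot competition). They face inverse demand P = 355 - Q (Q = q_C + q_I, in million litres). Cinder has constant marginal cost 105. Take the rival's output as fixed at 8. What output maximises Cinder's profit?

With the rival's output fixed at 8, Cinder's profit is π_C = (355 - 8 - q_C)q_C - (105q_C) = (347 - q_C)q_C - (105q_C).
∂π_C/∂q_C = 242 - 2q_C = 0, so q_C = 121.

121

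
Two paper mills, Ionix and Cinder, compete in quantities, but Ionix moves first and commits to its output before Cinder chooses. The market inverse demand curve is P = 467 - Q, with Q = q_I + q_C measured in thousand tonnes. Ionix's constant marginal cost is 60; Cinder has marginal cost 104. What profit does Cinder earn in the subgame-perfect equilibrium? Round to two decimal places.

4726.56

Solve by backward induction. Given q_I, the follower Cinder maximises π_C = (467 - q_I - q_C)q_C - 104q_C.
∂π_C/∂q_C = 363 - q_I - 2q_C = 0 gives the reaction function q_C = (363 - q_I)/2.
Ionix substitutes q_C(q_I) into its own profit: π_I = q_I(467 - q_I - (363 - q_I)/2) - 60q_I = (571/2 - (1/2)q_I)q_I - 60q_I.
Maximising: ∂π_I/∂q_I = 451/2 - q_I = 0, giving q_I = 451/2.
Then q_C = (363 - 451/2)/2 = 275/4.
Price P = 467 - 1177/4 = 691/4.
Cinder's profit: (691/4 - 104)·(275/4) = 4726.5625.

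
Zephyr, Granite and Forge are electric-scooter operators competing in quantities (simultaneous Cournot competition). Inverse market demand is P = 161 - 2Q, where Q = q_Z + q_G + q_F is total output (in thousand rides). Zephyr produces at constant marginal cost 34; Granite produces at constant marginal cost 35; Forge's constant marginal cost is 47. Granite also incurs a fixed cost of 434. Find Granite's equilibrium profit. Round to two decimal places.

Zephyr's profit: π_Z = (161 - 2Q)q_Z - (34q_Z). Setting ∂π_Z/∂q_Z = 0: 127 - 4q_Z - 2(q_G + q_F) = 0.
Granite's first-order condition: 126 - 4q_G - 2(q_Z + q_F) = 0.
Forge's first-order condition: 114 - 4q_F - 2(q_Z + q_G) = 0.
Adding the 3 conditions: 367 − 4Q − 4Q = 0, i.e. Q = 367/8.
Back-substituting: q_Z = (127 − 367/4)/2 = 141/8, q_G = (126 − 367/4)/2 = 137/8, q_F = (114 − 367/4)/2 = 89/8.
Price P = 161 - 2·(367/8) = 277/4.
Granite's profit: (277/4 - 35)·(137/8) - 434 = 152.5313.

152.53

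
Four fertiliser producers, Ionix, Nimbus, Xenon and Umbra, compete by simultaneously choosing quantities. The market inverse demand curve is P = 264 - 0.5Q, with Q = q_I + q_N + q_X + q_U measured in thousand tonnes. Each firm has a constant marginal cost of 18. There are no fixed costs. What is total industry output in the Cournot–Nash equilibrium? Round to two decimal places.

Each firm earns π_i = (264 - 0.5Q)q_i - 18q_i.
First-order condition (treating rivals' output as given): 246 - q_i - (1/2)·Σ_{j≠i} q_j = 0.
By symmetry each firm produces the same amount; substituting Σ_{j≠i} q_j = 3q_i yields q_i = 246/(5/2) = 492/5.
Total output Q = 492/5 + 492/5 + 492/5 + 492/5 = 1968/5.

393.60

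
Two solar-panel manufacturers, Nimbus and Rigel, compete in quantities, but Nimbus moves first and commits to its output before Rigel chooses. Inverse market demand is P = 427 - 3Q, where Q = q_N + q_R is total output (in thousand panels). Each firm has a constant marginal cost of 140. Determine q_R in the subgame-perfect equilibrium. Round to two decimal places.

23.92

Solve by backward induction. Given q_N, the follower Rigel maximises π_R = (427 - 3q_N - 3q_R)q_R - 140q_R.
Setting the follower's marginal profit to zero, 287 - 3q_N - 6q_R = 0, i.e. q_R = (287 - 3q_N)/6.
The leader anticipates this reaction. Substituting into P = 427 - 3Q gives P = 567/2 - (3/2)q_N, so π_N = (567/2 - (3/2)q_N)q_N - 140q_N.
The leader's first-order condition 287/2 - 3q_N = 0 yields q_N = 287/6.
Then q_R = (287 - 3·(287/6))/6 = 287/12.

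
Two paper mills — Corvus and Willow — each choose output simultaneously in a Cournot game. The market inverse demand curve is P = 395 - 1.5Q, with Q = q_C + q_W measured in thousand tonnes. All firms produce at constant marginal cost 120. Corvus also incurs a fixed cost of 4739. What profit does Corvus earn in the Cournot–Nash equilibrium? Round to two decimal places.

A representative firm's profit is π_i = q_i(395 - 1.5Q) - 120q_i.
Setting ∂π_i/∂q_i = 0 with rivals' quantities fixed: 275 - 3q_i - (3/2)q_j = 0.
By symmetry each firm produces the same amount; substituting q_j = q_i yields q_i = 275/(9/2) = 550/9.
Price P = 395 - (3/2)·(1100/9) = 635/3.
Corvus's profit: (635/3 - 120)·(550/9) - 4739 = 862.8519.

862.85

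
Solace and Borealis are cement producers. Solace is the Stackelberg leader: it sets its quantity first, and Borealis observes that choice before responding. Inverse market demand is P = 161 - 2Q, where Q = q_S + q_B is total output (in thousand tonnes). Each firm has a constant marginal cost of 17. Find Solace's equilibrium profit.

1296

Solve by backward induction. Given q_S, the follower Borealis maximises π_B = (161 - 2q_S - 2q_B)q_B - 17q_B.
Setting the follower's marginal profit to zero, 144 - 2q_S - 4q_B = 0, i.e. q_B = (144 - 2q_S)/4.
The leader anticipates this reaction. Substituting into P = 161 - 2Q gives P = 89 - q_S, so π_S = (89 - q_S)q_S - 17q_S.
The leader's first-order condition 72 - 2q_S = 0 yields q_S = 36.
Then q_B = (144 - 2·36)/4 = 18.
Price P = 161 - 2·54 = 53.
Solace's profit: (53 - 17)·36 = 1296.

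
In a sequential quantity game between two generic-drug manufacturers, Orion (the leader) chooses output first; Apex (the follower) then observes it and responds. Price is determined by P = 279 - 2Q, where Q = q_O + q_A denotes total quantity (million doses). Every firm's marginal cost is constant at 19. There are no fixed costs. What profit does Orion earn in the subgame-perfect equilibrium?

4225

Solve by backward induction. Given q_O, the follower Apex maximises π_A = (279 - 2q_O - 2q_A)q_A - 19q_A.
Setting the follower's marginal profit to zero, 260 - 2q_O - 4q_A = 0, i.e. q_A = (260 - 2q_O)/4.
The leader anticipates this reaction. Substituting into P = 279 - 2Q gives P = 149 - q_O, so π_O = (149 - q_O)q_O - 19q_O.
The leader's first-order condition 130 - 2q_O = 0 yields q_O = 65.
Then q_A = (260 - 2·65)/4 = 65/2.
Price P = 279 - 2·(195/2) = 84.
Orion's profit: (84 - 19)·65 = 4225.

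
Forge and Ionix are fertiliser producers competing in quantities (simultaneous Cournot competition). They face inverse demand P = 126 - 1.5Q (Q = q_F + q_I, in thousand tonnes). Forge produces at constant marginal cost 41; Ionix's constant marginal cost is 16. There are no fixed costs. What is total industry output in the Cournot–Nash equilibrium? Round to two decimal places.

Forge's profit: π_F = (126 - 1.5Q)q_F - (41q_F). Setting ∂π_F/∂q_F = 0: 85 - 3q_F - (3/2)(q_I) = 0.
Ionix's profit: π_I = (126 - 1.5Q)q_I - (16q_I). Setting ∂π_I/∂q_I = 0: 110 - 3q_I - (3/2)(q_F) = 0.
Best responses: q_F = (85 - (3/2)q_I)/3, q_I = (110 - (3/2)q_F)/3.
Solving the pair: q_F = 40/3, q_I = 30.
Total output Q = 40/3 + 30 = 130/3.

43.33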